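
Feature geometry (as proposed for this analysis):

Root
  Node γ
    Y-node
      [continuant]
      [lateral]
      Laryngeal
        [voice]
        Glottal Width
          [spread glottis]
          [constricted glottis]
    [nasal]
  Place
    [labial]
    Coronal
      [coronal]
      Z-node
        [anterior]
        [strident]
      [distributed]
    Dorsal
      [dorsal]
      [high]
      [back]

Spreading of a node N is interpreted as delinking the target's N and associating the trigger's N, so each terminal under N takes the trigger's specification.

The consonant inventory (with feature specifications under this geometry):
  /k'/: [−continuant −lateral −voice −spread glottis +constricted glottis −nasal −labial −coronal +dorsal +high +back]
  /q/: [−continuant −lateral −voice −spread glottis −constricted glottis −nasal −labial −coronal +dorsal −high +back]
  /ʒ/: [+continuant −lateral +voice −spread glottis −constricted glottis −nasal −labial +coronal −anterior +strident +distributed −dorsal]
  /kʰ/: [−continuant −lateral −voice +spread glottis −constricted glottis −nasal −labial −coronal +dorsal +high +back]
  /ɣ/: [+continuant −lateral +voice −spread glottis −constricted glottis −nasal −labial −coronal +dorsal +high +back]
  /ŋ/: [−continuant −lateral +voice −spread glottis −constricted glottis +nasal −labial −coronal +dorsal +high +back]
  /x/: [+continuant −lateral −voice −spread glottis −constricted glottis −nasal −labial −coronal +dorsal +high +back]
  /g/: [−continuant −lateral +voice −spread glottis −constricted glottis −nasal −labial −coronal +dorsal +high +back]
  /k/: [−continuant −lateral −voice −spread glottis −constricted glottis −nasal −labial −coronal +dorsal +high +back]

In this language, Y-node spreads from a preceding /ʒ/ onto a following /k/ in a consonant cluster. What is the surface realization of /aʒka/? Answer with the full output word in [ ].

Y-node immediately or transitively dominates [continuant], [lateral], [voice], [spread glottis], [constricted glottis].
The target acquires /ʒ/'s values for everything under Y-node — [+continuant], [−lateral], [+voice], [−spread glottis], [−constricted glottis] — while keeping its own [nasal], [labial], [coronal], ….
The resulting bundle matches /ɣ/ in the inventory; substituting it for /k/ gives [aʒɣa].

[aʒɣa]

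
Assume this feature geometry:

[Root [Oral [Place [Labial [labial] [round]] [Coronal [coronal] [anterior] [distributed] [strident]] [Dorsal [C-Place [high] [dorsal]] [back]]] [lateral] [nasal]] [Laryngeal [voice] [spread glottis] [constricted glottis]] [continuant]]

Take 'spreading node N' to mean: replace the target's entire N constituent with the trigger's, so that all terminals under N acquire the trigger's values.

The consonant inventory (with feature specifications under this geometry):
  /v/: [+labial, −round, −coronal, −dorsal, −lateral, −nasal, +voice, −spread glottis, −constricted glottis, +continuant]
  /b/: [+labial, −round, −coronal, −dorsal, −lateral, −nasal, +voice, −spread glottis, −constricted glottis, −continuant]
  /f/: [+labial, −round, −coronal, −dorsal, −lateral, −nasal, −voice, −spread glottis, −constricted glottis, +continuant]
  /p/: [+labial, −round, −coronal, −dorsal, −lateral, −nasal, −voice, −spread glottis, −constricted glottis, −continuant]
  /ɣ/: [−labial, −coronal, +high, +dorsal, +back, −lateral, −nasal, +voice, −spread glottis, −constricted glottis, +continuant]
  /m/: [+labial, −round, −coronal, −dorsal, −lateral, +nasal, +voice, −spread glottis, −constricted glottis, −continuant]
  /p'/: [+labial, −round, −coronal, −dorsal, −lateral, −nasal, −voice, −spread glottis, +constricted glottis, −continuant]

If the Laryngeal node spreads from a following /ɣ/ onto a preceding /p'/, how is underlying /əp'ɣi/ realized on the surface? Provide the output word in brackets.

The Laryngeal node dominates the terminals [voice], [spread glottis], [constricted glottis].
Spreading Laryngeal from /ɣ/ onto /p'/ replaces those values with /ɣ/'s: [+voice], [−spread glottis], [−constricted glottis]. Features outside Laryngeal ([labial], [round], [coronal], …) stay as in /p'/.
The resulting bundle matches /b/ in the inventory; substituting it for /p'/ gives [əbɣi].

[əbɣi]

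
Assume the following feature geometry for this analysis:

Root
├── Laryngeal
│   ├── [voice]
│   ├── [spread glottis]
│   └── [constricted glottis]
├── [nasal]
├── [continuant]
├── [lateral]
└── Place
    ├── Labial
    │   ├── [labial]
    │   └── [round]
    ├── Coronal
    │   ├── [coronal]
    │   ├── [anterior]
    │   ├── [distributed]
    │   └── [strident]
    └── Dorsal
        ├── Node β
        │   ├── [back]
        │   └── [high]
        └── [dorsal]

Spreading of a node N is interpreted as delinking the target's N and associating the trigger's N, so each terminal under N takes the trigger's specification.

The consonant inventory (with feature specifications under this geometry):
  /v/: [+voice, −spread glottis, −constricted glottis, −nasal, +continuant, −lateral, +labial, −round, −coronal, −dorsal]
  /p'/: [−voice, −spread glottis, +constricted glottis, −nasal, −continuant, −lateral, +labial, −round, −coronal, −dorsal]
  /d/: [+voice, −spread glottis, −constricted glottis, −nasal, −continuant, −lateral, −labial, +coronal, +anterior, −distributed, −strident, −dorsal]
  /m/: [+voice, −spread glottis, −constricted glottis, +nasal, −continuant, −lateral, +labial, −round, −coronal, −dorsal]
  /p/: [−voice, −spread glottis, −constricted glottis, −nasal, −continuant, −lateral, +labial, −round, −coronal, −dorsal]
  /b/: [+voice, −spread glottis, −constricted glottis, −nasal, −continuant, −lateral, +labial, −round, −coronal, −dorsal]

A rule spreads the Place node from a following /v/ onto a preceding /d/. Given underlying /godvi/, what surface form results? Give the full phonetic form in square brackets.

The Place node dominates the terminals [labial], [round], [coronal], [anterior], [distributed], [strident], [back], [high], [dorsal].
After delinking /d/'s Place and linking /v/'s, the affected terminals become [+labial], [−round], [−coronal], [−dorsal]; [voice], [spread glottis], [constricted glottis], … (outside Place) are retained from /d/.
Among the inventory, only /b/ has exactly this specification, giving the surface form [gobvi].

[gobvi]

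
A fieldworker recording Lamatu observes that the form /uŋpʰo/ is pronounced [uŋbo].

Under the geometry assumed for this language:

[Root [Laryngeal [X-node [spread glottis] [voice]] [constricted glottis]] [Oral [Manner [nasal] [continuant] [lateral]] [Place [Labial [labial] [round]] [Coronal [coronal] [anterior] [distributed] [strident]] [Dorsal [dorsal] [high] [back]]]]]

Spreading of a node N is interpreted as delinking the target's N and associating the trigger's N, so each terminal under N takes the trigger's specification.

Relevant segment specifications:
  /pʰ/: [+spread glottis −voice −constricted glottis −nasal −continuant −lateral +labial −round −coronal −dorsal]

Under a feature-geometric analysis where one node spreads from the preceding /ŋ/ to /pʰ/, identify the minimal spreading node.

X-node

Feature comparison: [voice], [spread glottis] differ between /pʰ/ and [b]; the remaining terminals match.
In this geometry the lowest node dominating all of them is X-node: every daughter of X-node dominates only a proper subset, so no lower node suffices.
Spreading X-node from /ŋ/ overwrites each of those terminals with /ŋ/'s values, yielding exactly [b].
[labial], [dorsal] stay as in /pʰ/ although /ŋ/ differs there, so no node dominating them spread; among the remaining candidates X-node is the lowest that derives the output.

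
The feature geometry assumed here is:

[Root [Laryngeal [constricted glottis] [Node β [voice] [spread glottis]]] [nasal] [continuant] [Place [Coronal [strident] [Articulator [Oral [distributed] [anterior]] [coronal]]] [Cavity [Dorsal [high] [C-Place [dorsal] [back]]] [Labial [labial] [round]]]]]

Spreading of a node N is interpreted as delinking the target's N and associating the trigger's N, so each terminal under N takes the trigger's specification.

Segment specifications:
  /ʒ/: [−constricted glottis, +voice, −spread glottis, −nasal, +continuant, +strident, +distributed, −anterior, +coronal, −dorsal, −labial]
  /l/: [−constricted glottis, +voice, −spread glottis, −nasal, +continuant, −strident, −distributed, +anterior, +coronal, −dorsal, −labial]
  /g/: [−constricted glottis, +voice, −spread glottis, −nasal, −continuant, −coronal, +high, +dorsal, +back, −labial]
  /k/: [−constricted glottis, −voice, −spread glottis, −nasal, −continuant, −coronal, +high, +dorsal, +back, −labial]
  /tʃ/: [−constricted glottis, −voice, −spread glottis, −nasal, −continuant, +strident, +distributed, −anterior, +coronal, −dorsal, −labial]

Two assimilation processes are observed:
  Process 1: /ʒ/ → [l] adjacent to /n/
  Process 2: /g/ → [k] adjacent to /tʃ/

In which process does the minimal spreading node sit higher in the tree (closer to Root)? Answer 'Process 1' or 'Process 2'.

Process 1

In Process 1, [anterior], [distributed], [strident] change, so the minimal spreading node is Coronal at depth 2.
Process 2 alters [voice]; the lowest dominating node is [voice] (depth 3 from Root).
Coronal is closer to Root than [voice], so Process 1 spreads the higher node.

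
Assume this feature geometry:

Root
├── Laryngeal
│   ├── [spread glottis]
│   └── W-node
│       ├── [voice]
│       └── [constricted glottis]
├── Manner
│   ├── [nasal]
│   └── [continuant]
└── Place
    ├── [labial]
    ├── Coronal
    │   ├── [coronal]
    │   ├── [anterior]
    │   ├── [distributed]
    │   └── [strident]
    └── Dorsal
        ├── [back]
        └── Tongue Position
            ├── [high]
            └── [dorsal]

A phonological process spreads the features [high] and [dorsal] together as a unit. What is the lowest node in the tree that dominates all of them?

[high] is immediately dominated by Tongue Position.
[dorsal] is immediately dominated by Tongue Position.
The lowest node appearing on every path is Tongue Position; each proper daughter of Tongue Position fails to dominate at least one of the listed features.

Tongue Position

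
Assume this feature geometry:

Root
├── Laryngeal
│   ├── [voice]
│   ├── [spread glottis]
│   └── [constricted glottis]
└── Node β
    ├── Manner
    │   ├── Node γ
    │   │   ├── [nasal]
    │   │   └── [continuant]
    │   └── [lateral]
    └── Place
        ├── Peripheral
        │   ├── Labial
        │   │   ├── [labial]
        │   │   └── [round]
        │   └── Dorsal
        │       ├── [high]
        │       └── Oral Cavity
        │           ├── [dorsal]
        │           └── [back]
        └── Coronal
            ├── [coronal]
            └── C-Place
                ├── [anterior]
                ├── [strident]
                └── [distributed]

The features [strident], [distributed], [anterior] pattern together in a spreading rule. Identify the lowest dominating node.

C-Place

[strident]: Root / Node β / Place / Coronal / C-Place / [strident].
[distributed]: Root / Node β / Place / Coronal / C-Place / [distributed].
[anterior]: Root / Node β / Place / Coronal / C-Place / [anterior].
C-Place is the lowest common ancestor — every listed feature sits under it, and no single subconstituent of C-Place covers them all.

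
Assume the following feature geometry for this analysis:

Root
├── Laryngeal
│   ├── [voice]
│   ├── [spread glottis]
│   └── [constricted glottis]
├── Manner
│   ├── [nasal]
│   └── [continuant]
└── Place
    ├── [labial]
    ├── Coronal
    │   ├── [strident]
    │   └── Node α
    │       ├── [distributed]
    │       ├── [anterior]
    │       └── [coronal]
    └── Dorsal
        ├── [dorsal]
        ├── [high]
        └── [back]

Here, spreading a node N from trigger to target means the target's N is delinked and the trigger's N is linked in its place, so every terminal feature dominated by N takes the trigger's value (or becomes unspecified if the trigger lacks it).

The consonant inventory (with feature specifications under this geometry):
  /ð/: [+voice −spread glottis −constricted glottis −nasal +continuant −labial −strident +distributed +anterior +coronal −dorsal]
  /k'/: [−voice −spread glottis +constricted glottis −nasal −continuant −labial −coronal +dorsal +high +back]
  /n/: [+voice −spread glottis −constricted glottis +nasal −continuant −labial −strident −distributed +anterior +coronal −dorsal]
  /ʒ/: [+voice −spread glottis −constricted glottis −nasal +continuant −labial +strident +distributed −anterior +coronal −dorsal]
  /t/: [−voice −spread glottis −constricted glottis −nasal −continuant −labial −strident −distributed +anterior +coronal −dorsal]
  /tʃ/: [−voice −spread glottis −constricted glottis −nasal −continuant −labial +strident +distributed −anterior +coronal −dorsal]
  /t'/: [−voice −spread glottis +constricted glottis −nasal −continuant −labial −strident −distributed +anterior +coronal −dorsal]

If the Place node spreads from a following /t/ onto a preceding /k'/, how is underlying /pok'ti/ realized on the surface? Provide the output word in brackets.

Terminals under Place in this geometry: [labial], [strident], [distributed], [anterior], [coronal], [dorsal], [high], [back].
After delinking /k'/'s Place and linking /t/'s, the affected terminals become [−labial], [−strident], [−distributed], [+anterior], [+coronal], [−dorsal]; [voice], [spread glottis], [constricted glottis], … (outside Place) are retained from /k'/.
This feature bundle is that of [t'], so /pok'ti/ surfaces as [pot'ti].

[pot'ti]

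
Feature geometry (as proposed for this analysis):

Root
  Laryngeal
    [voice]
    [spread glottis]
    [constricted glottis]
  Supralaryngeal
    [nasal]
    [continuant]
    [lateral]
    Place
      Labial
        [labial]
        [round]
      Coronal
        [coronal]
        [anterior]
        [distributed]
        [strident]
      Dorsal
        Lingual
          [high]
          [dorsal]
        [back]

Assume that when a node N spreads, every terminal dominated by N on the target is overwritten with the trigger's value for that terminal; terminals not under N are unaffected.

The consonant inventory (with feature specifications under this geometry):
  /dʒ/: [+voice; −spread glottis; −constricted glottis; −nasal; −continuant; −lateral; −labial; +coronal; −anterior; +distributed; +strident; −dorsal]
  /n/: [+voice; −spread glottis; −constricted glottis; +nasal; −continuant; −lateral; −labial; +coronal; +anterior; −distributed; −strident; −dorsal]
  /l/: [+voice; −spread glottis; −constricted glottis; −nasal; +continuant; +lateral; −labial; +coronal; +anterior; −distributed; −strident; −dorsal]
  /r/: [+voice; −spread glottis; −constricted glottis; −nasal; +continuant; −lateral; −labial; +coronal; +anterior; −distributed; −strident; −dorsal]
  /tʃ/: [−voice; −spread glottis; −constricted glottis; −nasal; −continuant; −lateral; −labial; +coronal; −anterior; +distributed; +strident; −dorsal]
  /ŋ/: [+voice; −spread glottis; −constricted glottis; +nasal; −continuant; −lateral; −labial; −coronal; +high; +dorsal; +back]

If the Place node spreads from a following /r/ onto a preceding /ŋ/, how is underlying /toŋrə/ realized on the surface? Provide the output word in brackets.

Terminals under Place in this geometry: [labial], [round], [coronal], [anterior], [distributed], [strident], [high], [dorsal], [back].
The target acquires /r/'s values for everything under Place — [−labial], [+coronal], [+anterior], [−distributed], [−strident], [−dorsal] — while keeping its own [voice], [spread glottis], [constricted glottis], ….
Among the inventory, only /n/ has exactly this specification, giving the surface form [tonrə].

[tonrə]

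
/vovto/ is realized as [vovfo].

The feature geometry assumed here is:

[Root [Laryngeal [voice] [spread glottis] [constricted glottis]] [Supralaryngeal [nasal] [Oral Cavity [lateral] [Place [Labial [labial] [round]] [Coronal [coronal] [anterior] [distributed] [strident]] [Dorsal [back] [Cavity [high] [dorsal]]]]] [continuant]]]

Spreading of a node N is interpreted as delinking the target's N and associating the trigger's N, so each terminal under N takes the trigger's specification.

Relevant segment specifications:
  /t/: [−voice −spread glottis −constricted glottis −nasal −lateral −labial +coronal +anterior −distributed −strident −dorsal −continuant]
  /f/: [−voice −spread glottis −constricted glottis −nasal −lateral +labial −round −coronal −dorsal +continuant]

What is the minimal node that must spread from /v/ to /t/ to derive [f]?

Comparing /t/ with its surface form [f], the features that change are [continuant], [labial], [round], [coronal], [anterior], [distributed], [strident].
These terminals are all dominated by Supralaryngeal, and no proper subconstituent of Supralaryngeal covers them all; Supralaryngeal is their lowest common ancestor.
Spreading Supralaryngeal from /v/ overwrites each of those terminals with /v/'s values, yielding exactly [f].
[voice] — on which /v/ differs from /t/ — is unchanged, so Root cannot have spread; the constituent is no larger than Supralaryngeal.

Supralaryngeal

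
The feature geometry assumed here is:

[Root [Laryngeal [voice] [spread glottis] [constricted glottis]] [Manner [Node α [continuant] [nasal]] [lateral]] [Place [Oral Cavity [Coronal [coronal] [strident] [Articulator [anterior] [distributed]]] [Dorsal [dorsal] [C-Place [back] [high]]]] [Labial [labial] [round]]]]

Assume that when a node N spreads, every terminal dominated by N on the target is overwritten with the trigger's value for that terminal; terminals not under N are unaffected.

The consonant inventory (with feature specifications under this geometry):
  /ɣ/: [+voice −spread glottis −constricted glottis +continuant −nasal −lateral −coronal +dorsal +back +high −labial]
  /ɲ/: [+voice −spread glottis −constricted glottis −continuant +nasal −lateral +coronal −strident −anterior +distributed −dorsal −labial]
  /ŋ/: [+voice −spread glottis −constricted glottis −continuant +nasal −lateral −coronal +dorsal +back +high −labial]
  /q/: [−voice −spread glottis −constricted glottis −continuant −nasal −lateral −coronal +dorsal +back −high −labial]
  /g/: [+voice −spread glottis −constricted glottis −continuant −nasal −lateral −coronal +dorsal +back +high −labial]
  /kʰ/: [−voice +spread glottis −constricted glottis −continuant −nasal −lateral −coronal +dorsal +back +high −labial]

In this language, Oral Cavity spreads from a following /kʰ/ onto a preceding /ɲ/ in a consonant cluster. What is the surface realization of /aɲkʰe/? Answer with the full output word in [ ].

[aŋkʰe]

Oral Cavity immediately or transitively dominates [coronal], [strident], [anterior], [distributed], [dorsal], [back], [high].
The target acquires /kʰ/'s values for everything under Oral Cavity — [−coronal], [+dorsal], [+back], [+high] — while keeping its own [voice], [spread glottis], [constricted glottis], ….
The resulting bundle matches /ŋ/ in the inventory; substituting it for /ɲ/ gives [aŋkʰe].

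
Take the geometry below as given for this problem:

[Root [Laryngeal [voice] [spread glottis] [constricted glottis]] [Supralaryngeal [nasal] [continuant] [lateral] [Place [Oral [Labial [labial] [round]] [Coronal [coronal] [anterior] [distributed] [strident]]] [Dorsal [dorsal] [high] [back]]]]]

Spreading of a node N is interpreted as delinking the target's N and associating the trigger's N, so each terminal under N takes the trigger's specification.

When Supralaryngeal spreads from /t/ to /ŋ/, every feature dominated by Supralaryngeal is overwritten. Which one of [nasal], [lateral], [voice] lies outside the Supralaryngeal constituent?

[voice]

Supralaryngeal dominates exactly [nasal], [continuant], [lateral], [labial], [round], [coronal], [anterior], [distributed], [strident], [dorsal], [high], [back].
[nasal], [lateral] all lie under Supralaryngeal, so they are overwritten when Supralaryngeal spreads.
[voice] is not within the Supralaryngeal subtree (it hangs from Laryngeal), so /ŋ/'s [voice] value survives.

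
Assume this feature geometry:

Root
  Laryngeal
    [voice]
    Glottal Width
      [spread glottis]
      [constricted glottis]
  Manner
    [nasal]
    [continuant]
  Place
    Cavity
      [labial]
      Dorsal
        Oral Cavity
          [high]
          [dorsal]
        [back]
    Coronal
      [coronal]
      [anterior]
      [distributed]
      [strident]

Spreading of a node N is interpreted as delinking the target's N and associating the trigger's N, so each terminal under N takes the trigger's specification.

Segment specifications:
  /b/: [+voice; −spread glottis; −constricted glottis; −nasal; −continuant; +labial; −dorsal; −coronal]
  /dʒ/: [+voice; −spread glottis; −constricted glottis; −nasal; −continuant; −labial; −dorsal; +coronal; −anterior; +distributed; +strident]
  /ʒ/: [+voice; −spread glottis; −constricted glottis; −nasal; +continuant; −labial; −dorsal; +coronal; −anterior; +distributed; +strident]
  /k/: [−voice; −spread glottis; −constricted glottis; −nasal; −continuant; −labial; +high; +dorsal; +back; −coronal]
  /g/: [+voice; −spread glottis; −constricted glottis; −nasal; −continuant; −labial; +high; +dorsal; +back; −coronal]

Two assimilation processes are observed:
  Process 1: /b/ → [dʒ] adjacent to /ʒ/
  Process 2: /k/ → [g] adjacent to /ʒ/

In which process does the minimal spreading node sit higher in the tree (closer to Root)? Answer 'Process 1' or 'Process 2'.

Process 1

Process 1: the features that change are [labial], [coronal], [anterior], [distributed], [strident]; the minimal node is Place (depth 1).
Process 2 alters [voice]; the lowest dominating node is [voice] (depth 2 from Root).
Place is closer to Root than [voice], so Process 1 spreads the higher node.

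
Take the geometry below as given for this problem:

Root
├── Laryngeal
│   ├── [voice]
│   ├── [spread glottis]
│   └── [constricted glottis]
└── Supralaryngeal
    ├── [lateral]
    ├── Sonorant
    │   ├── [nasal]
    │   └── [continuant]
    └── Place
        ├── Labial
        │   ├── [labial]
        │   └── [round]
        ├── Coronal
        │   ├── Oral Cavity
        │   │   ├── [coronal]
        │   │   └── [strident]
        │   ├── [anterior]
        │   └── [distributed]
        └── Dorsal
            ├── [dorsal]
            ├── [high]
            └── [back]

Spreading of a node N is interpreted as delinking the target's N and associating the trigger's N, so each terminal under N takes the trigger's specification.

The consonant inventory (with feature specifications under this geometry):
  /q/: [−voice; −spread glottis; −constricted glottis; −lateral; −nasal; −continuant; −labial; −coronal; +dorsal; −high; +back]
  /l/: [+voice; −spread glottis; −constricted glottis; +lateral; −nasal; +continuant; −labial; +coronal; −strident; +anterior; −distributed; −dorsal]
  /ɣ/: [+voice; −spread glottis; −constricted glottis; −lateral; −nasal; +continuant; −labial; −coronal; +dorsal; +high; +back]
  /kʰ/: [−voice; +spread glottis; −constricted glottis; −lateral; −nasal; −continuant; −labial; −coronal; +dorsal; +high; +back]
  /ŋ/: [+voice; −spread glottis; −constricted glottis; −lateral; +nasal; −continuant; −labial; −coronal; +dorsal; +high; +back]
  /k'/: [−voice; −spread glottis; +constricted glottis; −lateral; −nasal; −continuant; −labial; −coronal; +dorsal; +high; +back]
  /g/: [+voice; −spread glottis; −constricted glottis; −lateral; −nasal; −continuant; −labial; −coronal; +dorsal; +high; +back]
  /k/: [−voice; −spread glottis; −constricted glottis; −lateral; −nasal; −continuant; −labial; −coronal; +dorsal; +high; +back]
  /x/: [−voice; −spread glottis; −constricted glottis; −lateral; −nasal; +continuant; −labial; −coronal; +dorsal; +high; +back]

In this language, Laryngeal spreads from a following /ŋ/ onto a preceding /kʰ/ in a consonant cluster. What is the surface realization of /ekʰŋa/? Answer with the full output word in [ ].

[egŋa]

Laryngeal immediately or transitively dominates [voice], [spread glottis], [constricted glottis].
The target acquires /ŋ/'s values for everything under Laryngeal — [+voice], [−spread glottis], [−constricted glottis] — while keeping its own [lateral], [nasal], [continuant], ….
Among the inventory, only /g/ has exactly this specification, giving the surface form [egŋa].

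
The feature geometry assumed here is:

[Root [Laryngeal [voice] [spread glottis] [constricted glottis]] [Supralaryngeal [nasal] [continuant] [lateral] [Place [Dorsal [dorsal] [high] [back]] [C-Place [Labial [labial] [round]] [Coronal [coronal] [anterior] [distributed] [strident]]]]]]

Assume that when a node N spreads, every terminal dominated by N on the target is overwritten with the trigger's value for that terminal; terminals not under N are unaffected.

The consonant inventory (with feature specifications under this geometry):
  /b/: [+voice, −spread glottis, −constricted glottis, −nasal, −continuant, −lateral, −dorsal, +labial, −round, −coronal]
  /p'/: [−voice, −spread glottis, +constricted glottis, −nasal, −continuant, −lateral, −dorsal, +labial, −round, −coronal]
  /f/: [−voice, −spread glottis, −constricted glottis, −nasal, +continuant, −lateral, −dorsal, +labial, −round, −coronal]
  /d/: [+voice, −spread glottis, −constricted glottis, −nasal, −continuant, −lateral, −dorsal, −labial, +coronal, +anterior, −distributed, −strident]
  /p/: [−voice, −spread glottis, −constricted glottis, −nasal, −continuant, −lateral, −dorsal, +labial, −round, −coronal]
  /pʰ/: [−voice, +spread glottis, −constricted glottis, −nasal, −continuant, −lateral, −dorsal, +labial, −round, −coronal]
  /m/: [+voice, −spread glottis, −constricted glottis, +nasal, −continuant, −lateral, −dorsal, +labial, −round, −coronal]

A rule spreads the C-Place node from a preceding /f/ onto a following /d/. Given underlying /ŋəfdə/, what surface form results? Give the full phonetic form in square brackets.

[ŋəfbə]

C-Place immediately or transitively dominates [labial], [round], [coronal], [anterior], [distributed], [strident].
The target acquires /f/'s values for everything under C-Place — [+labial], [−round], [−coronal] — while keeping its own [voice], [spread glottis], [constricted glottis], ….
This feature bundle is that of [b], so /ŋəfdə/ surfaces as [ŋəfbə].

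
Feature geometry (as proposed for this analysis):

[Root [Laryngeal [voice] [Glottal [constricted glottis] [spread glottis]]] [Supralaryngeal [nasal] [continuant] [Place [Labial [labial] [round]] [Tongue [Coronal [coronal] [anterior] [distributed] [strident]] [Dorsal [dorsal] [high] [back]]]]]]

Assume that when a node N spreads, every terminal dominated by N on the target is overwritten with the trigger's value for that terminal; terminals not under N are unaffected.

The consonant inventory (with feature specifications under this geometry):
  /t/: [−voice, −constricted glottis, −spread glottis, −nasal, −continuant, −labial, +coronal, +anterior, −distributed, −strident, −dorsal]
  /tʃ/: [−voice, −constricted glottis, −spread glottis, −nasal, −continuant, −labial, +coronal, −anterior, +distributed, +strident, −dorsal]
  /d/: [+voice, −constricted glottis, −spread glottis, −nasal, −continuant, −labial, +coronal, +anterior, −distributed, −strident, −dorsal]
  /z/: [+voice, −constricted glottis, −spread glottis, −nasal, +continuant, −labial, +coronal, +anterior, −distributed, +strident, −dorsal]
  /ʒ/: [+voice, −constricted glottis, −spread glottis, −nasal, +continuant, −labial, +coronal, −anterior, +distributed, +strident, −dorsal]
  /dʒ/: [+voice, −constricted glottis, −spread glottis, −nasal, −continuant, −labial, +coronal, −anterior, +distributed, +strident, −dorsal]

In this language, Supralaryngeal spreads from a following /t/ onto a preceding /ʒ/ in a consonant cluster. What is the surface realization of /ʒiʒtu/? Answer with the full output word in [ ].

[ʒidtu]

Terminals under Supralaryngeal in this geometry: [nasal], [continuant], [labial], [round], [coronal], [anterior], [distributed], [strident], [dorsal], [high], [back].
Spreading Supralaryngeal from /t/ onto /ʒ/ replaces those values with /t/'s: [−nasal], [−continuant], [−labial], [+coronal], [+anterior], [−distributed], [−strident], [−dorsal]. Features outside Supralaryngeal ([voice], [constricted glottis], [spread glottis]) stay as in /ʒ/.
The resulting bundle matches /d/ in the inventory; substituting it for /ʒ/ gives [ʒidtu].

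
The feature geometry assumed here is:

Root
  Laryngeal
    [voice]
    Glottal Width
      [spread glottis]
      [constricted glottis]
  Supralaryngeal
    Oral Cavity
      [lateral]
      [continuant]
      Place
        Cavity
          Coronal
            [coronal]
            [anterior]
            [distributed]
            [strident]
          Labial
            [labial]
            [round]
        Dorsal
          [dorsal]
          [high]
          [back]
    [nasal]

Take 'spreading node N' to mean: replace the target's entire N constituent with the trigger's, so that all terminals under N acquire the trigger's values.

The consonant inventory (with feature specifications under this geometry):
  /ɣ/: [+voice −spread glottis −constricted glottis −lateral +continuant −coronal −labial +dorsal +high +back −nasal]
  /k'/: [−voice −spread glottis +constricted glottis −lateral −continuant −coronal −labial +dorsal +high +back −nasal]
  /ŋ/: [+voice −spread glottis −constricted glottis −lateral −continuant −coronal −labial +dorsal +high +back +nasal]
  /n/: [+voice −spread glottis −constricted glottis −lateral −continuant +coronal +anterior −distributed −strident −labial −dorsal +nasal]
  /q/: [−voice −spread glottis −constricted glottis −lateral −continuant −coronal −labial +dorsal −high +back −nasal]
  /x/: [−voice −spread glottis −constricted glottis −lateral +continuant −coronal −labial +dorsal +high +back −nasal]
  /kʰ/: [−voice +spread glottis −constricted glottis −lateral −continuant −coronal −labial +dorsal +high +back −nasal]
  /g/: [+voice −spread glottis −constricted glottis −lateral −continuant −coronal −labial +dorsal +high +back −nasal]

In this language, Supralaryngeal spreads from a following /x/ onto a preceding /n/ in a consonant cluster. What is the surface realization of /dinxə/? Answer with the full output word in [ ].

[diɣxə]

The Supralaryngeal node dominates the terminals [lateral], [continuant], [coronal], [anterior], [distributed], [strident], [labial], [round], [dorsal], [high], [back], [nasal].
Spreading Supralaryngeal from /x/ onto /n/ replaces those values with /x/'s: [−lateral], [+continuant], [−coronal], [−labial], [+dorsal], [+high], [+back], [−nasal]. Features outside Supralaryngeal ([voice], [spread glottis], [constricted glottis]) stay as in /n/.
Among the inventory, only /ɣ/ has exactly this specification, giving the surface form [diɣxə].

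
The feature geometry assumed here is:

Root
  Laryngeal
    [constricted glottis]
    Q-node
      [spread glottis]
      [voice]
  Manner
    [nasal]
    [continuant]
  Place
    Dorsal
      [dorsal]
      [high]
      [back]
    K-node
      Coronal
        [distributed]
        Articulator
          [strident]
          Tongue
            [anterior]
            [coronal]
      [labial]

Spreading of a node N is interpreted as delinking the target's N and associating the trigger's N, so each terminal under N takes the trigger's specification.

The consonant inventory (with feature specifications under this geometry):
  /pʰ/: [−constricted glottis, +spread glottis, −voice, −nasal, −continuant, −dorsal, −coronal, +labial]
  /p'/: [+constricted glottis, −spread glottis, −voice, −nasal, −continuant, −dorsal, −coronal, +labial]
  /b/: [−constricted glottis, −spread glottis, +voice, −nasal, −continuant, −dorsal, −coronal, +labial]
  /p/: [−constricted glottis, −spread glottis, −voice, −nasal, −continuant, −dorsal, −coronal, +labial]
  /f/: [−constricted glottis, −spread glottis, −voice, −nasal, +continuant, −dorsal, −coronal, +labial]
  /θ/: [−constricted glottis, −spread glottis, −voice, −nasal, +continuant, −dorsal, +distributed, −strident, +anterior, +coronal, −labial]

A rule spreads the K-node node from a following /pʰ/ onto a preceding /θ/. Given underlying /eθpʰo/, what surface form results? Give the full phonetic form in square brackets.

[efpʰo]

K-node immediately or transitively dominates [distributed], [strident], [anterior], [coronal], [labial].
The target acquires /pʰ/'s values for everything under K-node — [−coronal], [+labial] — while keeping its own [constricted glottis], [spread glottis], [voice], ….
The resulting bundle matches /f/ in the inventory; substituting it for /θ/ gives [efpʰo].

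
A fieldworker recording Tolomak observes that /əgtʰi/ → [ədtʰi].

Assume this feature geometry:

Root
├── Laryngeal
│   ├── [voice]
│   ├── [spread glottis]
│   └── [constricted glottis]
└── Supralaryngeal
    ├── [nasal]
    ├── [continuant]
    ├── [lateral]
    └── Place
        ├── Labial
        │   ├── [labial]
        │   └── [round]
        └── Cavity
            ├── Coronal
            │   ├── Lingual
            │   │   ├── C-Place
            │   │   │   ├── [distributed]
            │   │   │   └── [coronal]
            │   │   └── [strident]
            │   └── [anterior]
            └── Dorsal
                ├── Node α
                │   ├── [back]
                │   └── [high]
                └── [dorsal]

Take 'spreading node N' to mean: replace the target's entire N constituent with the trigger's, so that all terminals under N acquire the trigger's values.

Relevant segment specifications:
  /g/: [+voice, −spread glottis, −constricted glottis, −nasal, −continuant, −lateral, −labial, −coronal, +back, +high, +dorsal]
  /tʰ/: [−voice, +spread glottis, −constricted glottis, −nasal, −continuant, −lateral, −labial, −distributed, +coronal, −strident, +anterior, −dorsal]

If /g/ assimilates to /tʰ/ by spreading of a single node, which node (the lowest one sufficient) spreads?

Cavity

The alternation /g/ → [d] changes [coronal], [anterior], [distributed], [strident], [dorsal], [high], [back] and nothing else.
In this geometry the lowest node dominating all of them is Cavity: every daughter of Cavity dominates only a proper subset, so no lower node suffices.
Delinking /g/'s Cavity and associating /tʰ/'s Cavity gives precisely the feature bundle of [d].
Features on which the two segments disagree outside Cavity, such as [spread glottis], [voice], are unchanged — nothing dominating them spread, and Cavity is the minimal sufficient constituent.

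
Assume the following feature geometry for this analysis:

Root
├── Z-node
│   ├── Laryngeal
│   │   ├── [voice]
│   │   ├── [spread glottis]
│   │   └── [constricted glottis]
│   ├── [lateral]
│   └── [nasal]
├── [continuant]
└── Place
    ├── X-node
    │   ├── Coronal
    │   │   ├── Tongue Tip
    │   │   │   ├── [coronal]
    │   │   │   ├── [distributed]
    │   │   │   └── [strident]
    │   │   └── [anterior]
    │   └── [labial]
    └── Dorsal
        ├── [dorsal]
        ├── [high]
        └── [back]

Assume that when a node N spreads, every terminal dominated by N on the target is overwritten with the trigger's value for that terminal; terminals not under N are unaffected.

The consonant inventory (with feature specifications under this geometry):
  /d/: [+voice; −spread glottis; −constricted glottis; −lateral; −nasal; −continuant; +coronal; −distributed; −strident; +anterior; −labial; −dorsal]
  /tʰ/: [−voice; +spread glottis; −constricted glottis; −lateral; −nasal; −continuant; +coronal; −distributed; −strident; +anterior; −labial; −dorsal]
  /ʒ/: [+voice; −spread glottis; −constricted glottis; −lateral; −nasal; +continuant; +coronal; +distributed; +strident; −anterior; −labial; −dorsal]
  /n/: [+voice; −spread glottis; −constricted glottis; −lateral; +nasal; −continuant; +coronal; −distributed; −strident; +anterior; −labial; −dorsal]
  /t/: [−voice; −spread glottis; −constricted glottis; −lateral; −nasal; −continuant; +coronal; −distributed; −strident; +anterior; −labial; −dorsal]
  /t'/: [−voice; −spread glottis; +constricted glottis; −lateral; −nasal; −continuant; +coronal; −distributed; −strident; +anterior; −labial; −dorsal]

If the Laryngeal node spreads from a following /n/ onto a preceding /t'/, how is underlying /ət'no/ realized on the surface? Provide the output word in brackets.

[ədno]

Laryngeal immediately or transitively dominates [voice], [spread glottis], [constricted glottis].
Spreading Laryngeal from /n/ onto /t'/ replaces those values with /n/'s: [+voice], [−spread glottis], [−constricted glottis]. Features outside Laryngeal ([lateral], [nasal], [continuant], …) stay as in /t'/.
The resulting bundle matches /d/ in the inventory; substituting it for /t'/ gives [ədno].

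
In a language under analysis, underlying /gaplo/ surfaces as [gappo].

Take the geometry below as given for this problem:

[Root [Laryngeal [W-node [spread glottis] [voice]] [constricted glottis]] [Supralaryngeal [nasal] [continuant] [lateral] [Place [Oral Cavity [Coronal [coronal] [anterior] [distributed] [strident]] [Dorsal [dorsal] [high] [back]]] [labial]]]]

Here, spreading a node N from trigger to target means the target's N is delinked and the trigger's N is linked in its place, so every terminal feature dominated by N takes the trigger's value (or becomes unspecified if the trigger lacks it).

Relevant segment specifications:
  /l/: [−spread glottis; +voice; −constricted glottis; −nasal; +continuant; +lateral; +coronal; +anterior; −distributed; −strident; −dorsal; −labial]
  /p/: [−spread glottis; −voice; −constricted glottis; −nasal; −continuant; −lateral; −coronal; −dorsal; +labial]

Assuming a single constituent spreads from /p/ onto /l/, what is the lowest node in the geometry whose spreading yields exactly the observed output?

Root

Feature comparison: [voice], [continuant], [lateral], [labial], [coronal], [anterior], [distributed], [strident] differ between /l/ and [p]; the remaining terminals match.
In this geometry the lowest node dominating all of them is Root: every daughter of Root dominates only a proper subset, so no lower node suffices.
Delinking /l/'s Root and associating /p/'s Root gives precisely the feature bundle of [p].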